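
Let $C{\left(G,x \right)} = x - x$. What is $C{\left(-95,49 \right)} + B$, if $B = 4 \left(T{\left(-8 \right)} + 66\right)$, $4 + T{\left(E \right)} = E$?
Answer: $216$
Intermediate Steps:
$T{\left(E \right)} = -4 + E$
$C{\left(G,x \right)} = 0$
$B = 216$ ($B = 4 \left(\left(-4 - 8\right) + 66\right) = 4 \left(-12 + 66\right) = 4 \cdot 54 = 216$)
$C{\left(-95,49 \right)} + B = 0 + 216 = 216$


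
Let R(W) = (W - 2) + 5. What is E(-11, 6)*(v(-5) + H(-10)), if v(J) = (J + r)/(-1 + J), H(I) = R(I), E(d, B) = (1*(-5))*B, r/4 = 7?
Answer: 325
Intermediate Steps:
r = 28 (r = 4*7 = 28)
R(W) = 3 + W (R(W) = (-2 + W) + 5 = 3 + W)
E(d, B) = -5*B
H(I) = 3 + I
v(J) = (28 + J)/(-1 + J) (v(J) = (J + 28)/(-1 + J) = (28 + J)/(-1 + J))
E(-11, 6)*(v(-5) + H(-10)) = (-5*6)*((28 - 5)/(-1 - 5) + (3 - 10)) = -30*(23/(-6) - 7) = -30*(-⅙*23 - 7) = -30*(-23/6 - 7) = -30*(-65/6) = 325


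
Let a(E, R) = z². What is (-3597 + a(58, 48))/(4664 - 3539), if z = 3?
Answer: -1196/375 ≈ -3.1893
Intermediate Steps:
a(E, R) = 9 (a(E, R) = 3² = 9)
(-3597 + a(58, 48))/(4664 - 3539) = (-3597 + 9)/(4664 - 3539) = -3588/1125 = -3588*1/1125 = -1196/375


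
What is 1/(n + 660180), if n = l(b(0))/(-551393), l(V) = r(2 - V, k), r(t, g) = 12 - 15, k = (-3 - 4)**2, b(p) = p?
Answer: 551393/364018630743 ≈ 1.5147e-6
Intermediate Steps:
k = 49 (k = (-7)**2 = 49)
r(t, g) = -3
l(V) = -3
n = 3/551393 (n = -3/(-551393) = -3*(-1/551393) = 3/551393 ≈ 5.4408e-6)
1/(n + 660180) = 1/(3/551393 + 660180) = 1/(364018630743/551393) = 551393/364018630743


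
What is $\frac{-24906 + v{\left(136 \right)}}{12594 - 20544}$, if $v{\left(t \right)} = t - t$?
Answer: $\frac{4151}{1325} \approx 3.1328$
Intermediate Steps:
$v{\left(t \right)} = 0$
$\frac{-24906 + v{\left(136 \right)}}{12594 - 20544} = \frac{-24906 + 0}{12594 - 20544} = - \frac{24906}{-7950} = \left(-24906\right) \left(- \frac{1}{7950}\right) = \frac{4151}{1325}$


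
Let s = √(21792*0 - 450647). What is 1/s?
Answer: -I*√450647/450647 ≈ -0.0014896*I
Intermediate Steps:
s = I*√450647 (s = √(0 - 450647) = √(-450647) = I*√450647 ≈ 671.3*I)
1/s = 1/(I*√450647) = -I*√450647/450647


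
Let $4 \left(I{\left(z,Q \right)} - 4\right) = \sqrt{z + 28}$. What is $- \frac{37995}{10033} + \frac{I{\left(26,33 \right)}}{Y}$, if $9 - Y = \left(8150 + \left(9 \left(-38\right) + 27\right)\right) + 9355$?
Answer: $- \frac{652832227}{172376973} - \frac{\sqrt{6}}{22908} \approx -3.7873$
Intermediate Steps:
$I{\left(z,Q \right)} = 4 + \frac{\sqrt{28 + z}}{4}$ ($I{\left(z,Q \right)} = 4 + \frac{\sqrt{z + 28}}{4} = 4 + \frac{\sqrt{28 + z}}{4}$)
$Y = -17181$ ($Y = 9 - \left(\left(8150 + \left(9 \left(-38\right) + 27\right)\right) + 9355\right) = 9 - \left(\left(8150 + \left(-342 + 27\right)\right) + 9355\right) = 9 - \left(\left(8150 - 315\right) + 9355\right) = 9 - \left(7835 + 9355\right) = 9 - 17190 = -17181$)
$- \frac{37995}{10033} + \frac{I{\left(26,33 \right)}}{Y} = - \frac{37995}{10033} + \frac{4 + \frac{\sqrt{28 + 26}}{4}}{-17181} = \left(-37995\right) \frac{1}{10033} + \left(4 + \frac{\sqrt{54}}{4}\right) \left(- \frac{1}{17181}\right) = - \frac{37995}{10033} + \left(4 + \frac{3 \sqrt{6}}{4}\right) \left(- \frac{1}{17181}\right) = - \frac{37995}{10033} - \left(\frac{4}{17181} + \frac{\sqrt{6}}{22908}\right) = - \frac{652832227}{172376973} - \frac{\sqrt{6}}{22908}$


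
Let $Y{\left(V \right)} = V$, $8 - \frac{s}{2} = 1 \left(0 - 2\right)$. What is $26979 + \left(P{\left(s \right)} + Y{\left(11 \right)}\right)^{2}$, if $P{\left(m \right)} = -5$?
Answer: $27015$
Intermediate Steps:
$s = 20$ ($s = 16 - 2 \cdot 1 \left(0 - 2\right) = 16 - 2 \cdot 1 \left(-2\right) = 16 - -4 = 16 + 4 = 20$)
$26979 + \left(P{\left(s \right)} + Y{\left(11 \right)}\right)^{2} = 26979 + \left(-5 + 11\right)^{2} = 26979 + 6^{2} = 26979 + 36 = 27015$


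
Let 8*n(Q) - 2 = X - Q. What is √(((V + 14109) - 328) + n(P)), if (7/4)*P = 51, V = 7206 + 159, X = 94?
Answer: √4146254/14 ≈ 145.45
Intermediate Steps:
V = 7365
P = 204/7 (P = (4/7)*51 = 204/7 ≈ 29.143)
n(Q) = 12 - Q/8 (n(Q) = ¼ + (94 - Q)/8 = ¼ + (47/4 - Q/8) = 12 - Q/8)
√(((V + 14109) - 328) + n(P)) = √(((7365 + 14109) - 328) + (12 - ⅛*204/7)) = √((21474 - 328) + (12 - 51/14)) = √(21146 + 117/14) = √(296161/14) = √4146254/14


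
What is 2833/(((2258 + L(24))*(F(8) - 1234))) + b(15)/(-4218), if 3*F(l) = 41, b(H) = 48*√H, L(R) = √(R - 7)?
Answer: -19190742/18665780567 - 8*√15/703 + 8499*√17/18665780567 ≈ -0.045100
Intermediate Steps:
L(R) = √(-7 + R)
F(l) = 41/3 (F(l) = (⅓)*41 = 41/3)
2833/(((2258 + L(24))*(F(8) - 1234))) + b(15)/(-4218) = 2833/(((2258 + √(-7 + 24))*(41/3 - 1234))) + (48*√15)/(-4218) = 2833/(((2258 + √17)*(-3661/3))) + (48*√15)*(-1/4218) = 2833/(-8266538/3 - 3661*√17/3) - 8*√15/703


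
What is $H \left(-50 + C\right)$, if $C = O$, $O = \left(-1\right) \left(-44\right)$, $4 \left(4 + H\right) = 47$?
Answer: $- \frac{93}{2} \approx -46.5$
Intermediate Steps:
$H = \frac{31}{4}$ ($H = -4 + \frac{1}{4} \cdot 47 = -4 + \frac{47}{4} = \frac{31}{4} \approx 7.75$)
$O = 44$
$C = 44$
$H \left(-50 + C\right) = \frac{31 \left(-50 + 44\right)}{4} = \frac{31}{4} \left(-6\right) = - \frac{93}{2}$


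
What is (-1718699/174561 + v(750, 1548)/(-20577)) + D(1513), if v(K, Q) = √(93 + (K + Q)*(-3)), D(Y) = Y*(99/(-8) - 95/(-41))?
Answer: -871865239379/57256008 - I*√6801/20577 ≈ -15227.0 - 0.0040078*I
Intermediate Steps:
D(Y) = -3299*Y/328 (D(Y) = Y*(99*(-⅛) - 95*(-1/41)) = Y*(-99/8 + 95/41) = Y*(-3299/328) = -3299*Y/328)
v(K, Q) = √(93 - 3*K - 3*Q) (v(K, Q) = √(93 + (-3*K - 3*Q)) = √(93 - 3*K - 3*Q))
(-1718699/174561 + v(750, 1548)/(-20577)) + D(1513) = (-1718699/174561 + √(93 - 3*750 - 3*1548)/(-20577)) - 3299/328*1513 = (-1718699*1/174561 + √(93 - 2250 - 4644)*(-1/20577)) - 4991387/328 = (-1718699/174561 + √(-6801)*(-1/20577)) - 4991387/328 = (-1718699/174561 + (I*√6801)*(-1/20577)) - 4991387/328 = (-1718699/174561 - I*√6801/20577) - 4991387/328 = -871865239379/57256008 - I*√6801/20577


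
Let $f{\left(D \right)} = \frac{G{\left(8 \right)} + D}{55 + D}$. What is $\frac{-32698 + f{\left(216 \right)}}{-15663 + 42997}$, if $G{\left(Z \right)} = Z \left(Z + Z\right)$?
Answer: $- \frac{4430407}{3703757} \approx -1.1962$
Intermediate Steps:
$G{\left(Z \right)} = 2 Z^{2}$ ($G{\left(Z \right)} = Z 2 Z = 2 Z^{2}$)
$f{\left(D \right)} = \frac{128 + D}{55 + D}$ ($f{\left(D \right)} = \frac{2 \cdot 8^{2} + D}{55 + D} = \frac{2 \cdot 64 + D}{55 + D} = \frac{128 + D}{55 + D}$)
$\frac{-32698 + f{\left(216 \right)}}{-15663 + 42997} = \frac{-32698 + \frac{128 + 216}{55 + 216}}{-15663 + 42997} = \frac{-32698 + \frac{1}{271} \cdot 344}{27334} = \left(-32698 + \frac{1}{271} \cdot 344\right) \frac{1}{27334} = \left(-32698 + \frac{344}{271}\right) \frac{1}{27334} = \left(- \frac{8860814}{271}\right) \frac{1}{27334} = - \frac{4430407}{3703757}$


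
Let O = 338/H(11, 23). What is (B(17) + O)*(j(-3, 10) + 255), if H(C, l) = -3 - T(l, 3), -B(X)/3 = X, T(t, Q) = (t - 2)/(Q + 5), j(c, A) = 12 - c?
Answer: -29994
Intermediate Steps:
T(t, Q) = (-2 + t)/(5 + Q)
B(X) = -3*X
H(C, l) = -11/4 - l/8 (H(C, l) = -3 - (-2 + l)/(5 + 3) = -3 - (-2 + l)/8 = -3 - (-¼ + l/8) = -3 + (¼ - l/8) = -11/4 - l/8)
O = -2704/45 (O = 338/(-11/4 - ⅛*23) = 338/(-11/4 - 23/8) = 338/(-45/8) = 338*(-8/45) = -2704/45 ≈ -60.089)
(B(17) + O)*(j(-3, 10) + 255) = (-3*17 - 2704/45)*((12 - 1*(-3)) + 255) = (-51 - 2704/45)*((12 + 3) + 255) = -4999*(15 + 255)/45 = -4999/45*270 = -29994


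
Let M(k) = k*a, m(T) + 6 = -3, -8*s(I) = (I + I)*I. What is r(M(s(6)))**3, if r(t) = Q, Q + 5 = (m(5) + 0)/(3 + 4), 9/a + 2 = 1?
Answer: -85184/343 ≈ -248.35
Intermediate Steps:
s(I) = -I**2/4 (s(I) = -(I + I)*I/8 = -2*I*I/8 = -I**2/4)
a = -9 (a = 9/(-2 + 1) = 9/(-1) = 9*(-1) = -9)
m(T) = -9 (m(T) = -6 - 3 = -9)
Q = -44/7 (Q = -5 + (-9 + 0)/(3 + 4) = -5 - 9/7 = -44/7 ≈ -6.2857)
M(k) = -9*k (M(k) = k*(-9) = -9*k)
r(t) = -44/7
r(M(s(6)))**3 = (-44/7)**3 = -85184/343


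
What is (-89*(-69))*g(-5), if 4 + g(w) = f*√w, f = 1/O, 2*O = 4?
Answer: -24564 + 6141*I*√5/2 ≈ -24564.0 + 6865.8*I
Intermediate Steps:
O = 2 (O = (½)*4 = 2)
f = ½ (f = 1/2 = ½ ≈ 0.50000)
g(w) = -4 + √w/2
(-89*(-69))*g(-5) = (-89*(-69))*(-4 + √(-5)/2) = 6141*(-4 + (I*√5)/2) = 6141*(-4 + I*√5/2) = -24564 + 6141*I*√5/2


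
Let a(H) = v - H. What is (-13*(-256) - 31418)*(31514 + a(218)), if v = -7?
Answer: -878908010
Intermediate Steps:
a(H) = -7 - H
(-13*(-256) - 31418)*(31514 + a(218)) = (-13*(-256) - 31418)*(31514 + (-7 - 1*218)) = (3328 - 31418)*(31514 + (-7 - 218)) = -28090*(31514 - 225) = -28090*31289 = -878908010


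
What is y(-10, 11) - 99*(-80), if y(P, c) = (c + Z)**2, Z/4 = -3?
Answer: 7921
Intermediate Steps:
Z = -12 (Z = 4*(-3) = -12)
y(P, c) = (-12 + c)**2 (y(P, c) = (c - 12)**2 = (-12 + c)**2)
y(-10, 11) - 99*(-80) = (-12 + 11)**2 - 99*(-80) = (-1)**2 + 7920 = 1 + 7920 = 7921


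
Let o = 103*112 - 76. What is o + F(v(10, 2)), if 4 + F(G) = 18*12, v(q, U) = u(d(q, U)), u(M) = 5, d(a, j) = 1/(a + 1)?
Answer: 11672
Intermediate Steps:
d(a, j) = 1/(1 + a)
v(q, U) = 5
F(G) = 212 (F(G) = -4 + 18*12 = -4 + 216 = 212)
o = 11460 (o = 11536 - 76 = 11460)
o + F(v(10, 2)) = 11460 + 212 = 11672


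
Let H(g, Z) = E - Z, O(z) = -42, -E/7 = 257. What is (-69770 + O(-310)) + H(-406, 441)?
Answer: -72052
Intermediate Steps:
E = -1799 (E = -7*257 = -1799)
H(g, Z) = -1799 - Z
(-69770 + O(-310)) + H(-406, 441) = (-69770 - 42) + (-1799 - 1*441) = -69812 + (-1799 - 441) = -69812 - 2240 = -72052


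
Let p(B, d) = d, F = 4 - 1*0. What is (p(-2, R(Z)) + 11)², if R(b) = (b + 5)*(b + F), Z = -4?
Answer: 121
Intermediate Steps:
F = 4 (F = 4 + 0 = 4)
R(b) = (4 + b)*(5 + b) (R(b) = (b + 5)*(b + 4) = (5 + b)*(4 + b) = (4 + b)*(5 + b))
(p(-2, R(Z)) + 11)² = ((20 + (-4)² + 9*(-4)) + 11)² = ((20 + 16 - 36) + 11)² = (0 + 11)² = 11² = 121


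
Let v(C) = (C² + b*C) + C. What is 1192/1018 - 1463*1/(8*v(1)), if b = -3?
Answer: 749435/4072 ≈ 184.05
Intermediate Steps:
v(C) = C² - 2*C (v(C) = (C² - 3*C) + C = C² - 2*C)
1192/1018 - 1463*1/(8*v(1)) = 1192/1018 - 1463*1/(8*(-2 + 1)) = 1192*(1/1018) - 1463/(8*(1*(-1))) = 596/509 - 1463/(8*(-1)) = 596/509 - 1463/(-8) = 596/509 - 1463*(-⅛) = 596/509 + 1463/8 = 749435/4072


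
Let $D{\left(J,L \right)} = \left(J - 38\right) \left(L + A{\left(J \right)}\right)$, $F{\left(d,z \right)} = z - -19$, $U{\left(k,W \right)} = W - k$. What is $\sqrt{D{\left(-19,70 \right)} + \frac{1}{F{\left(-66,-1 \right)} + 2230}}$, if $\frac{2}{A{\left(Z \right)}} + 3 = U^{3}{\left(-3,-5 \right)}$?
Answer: $\frac{i \sqrt{608360957534}}{12364} \approx 63.084 i$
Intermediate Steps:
$A{\left(Z \right)} = - \frac{2}{11}$ ($A{\left(Z \right)} = \frac{2}{-3 + \left(-5 - -3\right)^{3}} = \frac{2}{-3 + \left(-5 + 3\right)^{3}} = \frac{2}{-3 + \left(-2\right)^{3}} = \frac{2}{-3 - 8} = \frac{2}{-11} = 2 \left(- \frac{1}{11}\right) = - \frac{2}{11}$)
$F{\left(d,z \right)} = 19 + z$ ($F{\left(d,z \right)} = z + 19 = 19 + z$)
$D{\left(J,L \right)} = \left(-38 + J\right) \left(- \frac{2}{11} + L\right)$ ($D{\left(J,L \right)} = \left(J - 38\right) \left(L - \frac{2}{11}\right) = \left(-38 + J\right) \left(- \frac{2}{11} + L\right)$)
$\sqrt{D{\left(-19,70 \right)} + \frac{1}{F{\left(-66,-1 \right)} + 2230}} = \sqrt{\left(\frac{76}{11} - 2660 - - \frac{38}{11} - 1330\right) + \frac{1}{\left(19 - 1\right) + 2230}} = \sqrt{\left(\frac{76}{11} - 2660 + \frac{38}{11} - 1330\right) + \frac{1}{18 + 2230}} = \sqrt{- \frac{43776}{11} + \frac{1}{2248}} = \sqrt{- \frac{98408437}{24728}} = \frac{i \sqrt{608360957534}}{12364}$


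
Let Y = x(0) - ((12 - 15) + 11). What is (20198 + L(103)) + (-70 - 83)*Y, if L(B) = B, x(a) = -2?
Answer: 21831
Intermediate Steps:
Y = -10 (Y = -2 - ((12 - 15) + 11) = -2 - (-3 + 11) = -2 - 1*8 = -2 - 8 = -10)
(20198 + L(103)) + (-70 - 83)*Y = (20198 + 103) + (-70 - 83)*(-10) = 20301 - 153*(-10) = 20301 + 1530 = 21831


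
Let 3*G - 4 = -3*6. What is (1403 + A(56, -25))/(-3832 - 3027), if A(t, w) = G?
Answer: -4195/20577 ≈ -0.20387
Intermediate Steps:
G = -14/3 (G = 4/3 + (-3*6)/3 = 4/3 + (⅓)*(-18) = 4/3 - 6 = -14/3 ≈ -4.6667)
A(t, w) = -14/3
(1403 + A(56, -25))/(-3832 - 3027) = (1403 - 14/3)/(-3832 - 3027) = (4195/3)/(-6859) = (4195/3)*(-1/6859) = -4195/20577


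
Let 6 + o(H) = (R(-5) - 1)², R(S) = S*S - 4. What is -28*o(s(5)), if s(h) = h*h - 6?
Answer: -11032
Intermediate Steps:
R(S) = -4 + S² (R(S) = S² - 4 = -4 + S²)
s(h) = -6 + h² (s(h) = h² - 6 = -6 + h²)
o(H) = 394 (o(H) = -6 + ((-4 + (-5)²) - 1)² = -6 + ((-4 + 25) - 1)² = -6 + (21 - 1)² = -6 + 20² = -6 + 400 = 394)
-28*o(s(5)) = -28*394 = -11032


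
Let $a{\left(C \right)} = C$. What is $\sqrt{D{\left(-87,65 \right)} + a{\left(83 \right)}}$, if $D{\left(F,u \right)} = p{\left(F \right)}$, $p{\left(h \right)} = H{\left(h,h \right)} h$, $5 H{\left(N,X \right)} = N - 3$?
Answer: $\sqrt{1649} \approx 40.608$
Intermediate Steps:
$H{\left(N,X \right)} = - \frac{3}{5} + \frac{N}{5}$ ($H{\left(N,X \right)} = \frac{N - 3}{5} = \frac{-3 + N}{5} = - \frac{3}{5} + \frac{N}{5}$)
$p{\left(h \right)} = h \left(- \frac{3}{5} + \frac{h}{5}\right)$ ($p{\left(h \right)} = \left(- \frac{3}{5} + \frac{h}{5}\right) h = h \left(- \frac{3}{5} + \frac{h}{5}\right)$)
$D{\left(F,u \right)} = \frac{F \left(-3 + F\right)}{5}$
$\sqrt{D{\left(-87,65 \right)} + a{\left(83 \right)}} = \sqrt{\frac{1}{5} \left(-87\right) \left(-3 - 87\right) + 83} = \sqrt{\frac{1}{5} \left(-87\right) \left(-90\right) + 83} = \sqrt{1566 + 83} = \sqrt{1649}$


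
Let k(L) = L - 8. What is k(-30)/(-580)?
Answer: 19/290 ≈ 0.065517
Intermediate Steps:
k(L) = -8 + L
k(-30)/(-580) = (-8 - 30)/(-580) = -38*(-1/580) = 19/290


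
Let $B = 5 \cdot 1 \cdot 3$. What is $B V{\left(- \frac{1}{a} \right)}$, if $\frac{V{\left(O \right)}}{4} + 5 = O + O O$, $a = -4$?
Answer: $- \frac{1125}{4} \approx -281.25$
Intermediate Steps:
$V{\left(O \right)} = -20 + 4 O + 4 O^{2}$ ($V{\left(O \right)} = -20 + 4 \left(O + O O\right) = -20 + 4 \left(O + O^{2}\right) = -20 + \left(4 O + 4 O^{2}\right) = -20 + 4 O + 4 O^{2}$)
$B = 15$ ($B = 5 \cdot 3 = 15$)
$B V{\left(- \frac{1}{a} \right)} = 15 \left(-20 + 4 \left(- \frac{1}{-4}\right) + 4 \left(- \frac{1}{-4}\right)^{2}\right) = 15 \left(-20 + 4 \left(\left(-1\right) \left(- \frac{1}{4}\right)\right) + 4 \left(\left(-1\right) \left(- \frac{1}{4}\right)\right)^{2}\right) = 15 \left(-20 + 4 \cdot \frac{1}{4} + \frac{4}{16}\right) = 15 \left(-20 + 1 + 4 \cdot \frac{1}{16}\right) = 15 \left(-20 + 1 + \frac{1}{4}\right) = 15 \left(- \frac{75}{4}\right) = - \frac{1125}{4}$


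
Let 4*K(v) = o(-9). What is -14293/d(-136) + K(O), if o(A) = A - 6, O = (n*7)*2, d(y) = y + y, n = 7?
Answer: 13273/272 ≈ 48.798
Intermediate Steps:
d(y) = 2*y
O = 98 (O = (7*7)*2 = 49*2 = 98)
o(A) = -6 + A
K(v) = -15/4 (K(v) = (-6 - 9)/4 = (1/4)*(-15) = -15/4)
-14293/d(-136) + K(O) = -14293/(2*(-136)) - 15/4 = -14293/(-272) - 15/4 = -14293*(-1/272) - 15/4 = 14293/272 - 15/4 = 13273/272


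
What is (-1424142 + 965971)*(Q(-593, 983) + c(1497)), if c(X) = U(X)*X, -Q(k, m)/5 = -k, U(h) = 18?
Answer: -10987398751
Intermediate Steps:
Q(k, m) = 5*k (Q(k, m) = -(-5)*k = 5*k)
c(X) = 18*X
(-1424142 + 965971)*(Q(-593, 983) + c(1497)) = (-1424142 + 965971)*(5*(-593) + 18*1497) = -458171*(-2965 + 26946) = -458171*23981 = -10987398751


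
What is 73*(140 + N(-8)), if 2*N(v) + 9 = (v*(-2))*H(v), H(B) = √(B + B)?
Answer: 19783/2 + 2336*I ≈ 9891.5 + 2336.0*I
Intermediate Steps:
H(B) = √2*√B (H(B) = √(2*B) = √2*√B)
N(v) = -9/2 - √2*v^(3/2) (N(v) = -9/2 + ((v*(-2))*(√2*√v))/2 = -9/2 + ((-2*v)*(√2*√v))/2 = -9/2 + (-2*√2*v^(3/2))/2 = -9/2 - √2*v^(3/2))
73*(140 + N(-8)) = 73*(140 + (-9/2 - √2*(-8)^(3/2))) = 73*(140 + (-9/2 - √2*(-16*I*√2))) = 73*(140 + (-9/2 + 32*I)) = 73*(271/2 + 32*I) = 19783/2 + 2336*I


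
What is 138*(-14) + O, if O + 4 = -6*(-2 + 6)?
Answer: -1960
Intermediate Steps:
O = -28 (O = -4 - 6*(-2 + 6) = -4 - 6*4 = -4 - 24 = -28)
138*(-14) + O = 138*(-14) - 28 = -1932 - 28 = -1960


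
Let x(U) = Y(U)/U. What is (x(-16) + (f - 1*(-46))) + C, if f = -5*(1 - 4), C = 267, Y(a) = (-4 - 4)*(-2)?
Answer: 327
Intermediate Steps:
Y(a) = 16 (Y(a) = -8*(-2) = 16)
x(U) = 16/U
f = 15 (f = -5*(-3) = 15)
(x(-16) + (f - 1*(-46))) + C = (16/(-16) + (15 - 1*(-46))) + 267 = (16*(-1/16) + (15 + 46)) + 267 = (-1 + 61) + 267 = 60 + 267 = 327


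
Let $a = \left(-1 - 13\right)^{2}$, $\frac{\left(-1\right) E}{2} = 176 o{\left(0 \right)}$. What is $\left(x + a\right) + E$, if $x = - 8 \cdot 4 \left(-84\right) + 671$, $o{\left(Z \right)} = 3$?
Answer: $2499$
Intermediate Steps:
$E = -1056$ ($E = - 2 \cdot 176 \cdot 3 = \left(-2\right) 528 = -1056$)
$x = 3359$ ($x = \left(-8\right) \left(-336\right) + 671 = 2688 + 671 = 3359$)
$a = 196$ ($a = \left(-14\right)^{2} = 196$)
$\left(x + a\right) + E = \left(3359 + 196\right) - 1056 = 3555 - 1056 = 2499$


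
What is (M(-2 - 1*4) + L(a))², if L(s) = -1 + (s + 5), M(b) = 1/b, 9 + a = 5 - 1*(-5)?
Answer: 841/36 ≈ 23.361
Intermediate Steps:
a = 1 (a = -9 + (5 - 1*(-5)) = -9 + (5 + 5) = -9 + 10 = 1)
L(s) = 4 + s (L(s) = -1 + (5 + s) = 4 + s)
(M(-2 - 1*4) + L(a))² = (1/(-2 - 1*4) + (4 + 1))² = (1/(-2 - 4) + 5)² = (1/(-6) + 5)² = (-⅙ + 5)² = (29/6)² = 841/36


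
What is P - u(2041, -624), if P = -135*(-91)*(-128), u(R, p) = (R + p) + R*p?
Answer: -300313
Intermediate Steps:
u(R, p) = R + p + R*p
P = -1572480 (P = 12285*(-128) = -1572480)
P - u(2041, -624) = -1572480 - (2041 - 624 + 2041*(-624)) = -1572480 - (2041 - 624 - 1273584) = -1572480 - 1*(-1272167) = -1572480 + 1272167 = -300313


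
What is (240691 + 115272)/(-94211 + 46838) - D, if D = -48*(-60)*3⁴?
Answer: -11051529403/47373 ≈ -2.3329e+5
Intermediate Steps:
D = 233280 (D = 2880*81 = 233280)
(240691 + 115272)/(-94211 + 46838) - D = (240691 + 115272)/(-94211 + 46838) - 1*233280 = 355963/(-47373) - 233280 = 355963*(-1/47373) - 233280 = -355963/47373 - 233280 = -11051529403/47373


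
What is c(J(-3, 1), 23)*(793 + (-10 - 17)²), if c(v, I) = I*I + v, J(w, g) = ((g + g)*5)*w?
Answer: 759478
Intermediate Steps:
J(w, g) = 10*g*w (J(w, g) = ((2*g)*5)*w = (10*g)*w = 10*g*w)
c(v, I) = v + I² (c(v, I) = I² + v = v + I²)
c(J(-3, 1), 23)*(793 + (-10 - 17)²) = (10*1*(-3) + 23²)*(793 + (-10 - 17)²) = (-30 + 529)*(793 + (-27)²) = 499*(793 + 729) = 499*1522 = 759478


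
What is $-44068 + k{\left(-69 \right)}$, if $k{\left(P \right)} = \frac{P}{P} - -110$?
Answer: $-43957$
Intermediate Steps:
$k{\left(P \right)} = 111$ ($k{\left(P \right)} = 1 + 110 = 111$)
$-44068 + k{\left(-69 \right)} = -44068 + 111 = -43957$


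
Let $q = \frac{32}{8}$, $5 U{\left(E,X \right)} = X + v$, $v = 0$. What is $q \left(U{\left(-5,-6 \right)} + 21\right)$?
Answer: $\frac{396}{5} \approx 79.2$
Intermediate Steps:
$U{\left(E,X \right)} = \frac{X}{5}$ ($U{\left(E,X \right)} = \frac{X + 0}{5} = \frac{X}{5}$)
$q = 4$ ($q = 32 \cdot \frac{1}{8} = 4$)
$q \left(U{\left(-5,-6 \right)} + 21\right) = 4 \left(\frac{1}{5} \left(-6\right) + 21\right) = 4 \left(- \frac{6}{5} + 21\right) = 4 \cdot \frac{99}{5} = \frac{396}{5}$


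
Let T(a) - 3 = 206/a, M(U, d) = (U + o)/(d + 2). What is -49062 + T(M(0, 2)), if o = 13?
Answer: -636943/13 ≈ -48996.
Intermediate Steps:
M(U, d) = (13 + U)/(2 + d) (M(U, d) = (U + 13)/(d + 2) = (13 + U)/(2 + d))
T(a) = 3 + 206/a
-49062 + T(M(0, 2)) = -49062 + (3 + 206/(((13 + 0)/(2 + 2)))) = -49062 + (3 + 206/((13/4))) = -49062 + (3 + 206/(((1/4)*13))) = -49062 + (3 + 206/(13/4)) = -49062 + (3 + 206*(4/13)) = -49062 + (3 + 824/13) = -49062 + 863/13 = -636943/13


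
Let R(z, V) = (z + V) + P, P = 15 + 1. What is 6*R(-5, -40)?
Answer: -174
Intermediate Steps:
P = 16
R(z, V) = 16 + V + z (R(z, V) = (z + V) + 16 = (V + z) + 16 = 16 + V + z)
6*R(-5, -40) = 6*(16 - 40 - 5) = 6*(-29) = -174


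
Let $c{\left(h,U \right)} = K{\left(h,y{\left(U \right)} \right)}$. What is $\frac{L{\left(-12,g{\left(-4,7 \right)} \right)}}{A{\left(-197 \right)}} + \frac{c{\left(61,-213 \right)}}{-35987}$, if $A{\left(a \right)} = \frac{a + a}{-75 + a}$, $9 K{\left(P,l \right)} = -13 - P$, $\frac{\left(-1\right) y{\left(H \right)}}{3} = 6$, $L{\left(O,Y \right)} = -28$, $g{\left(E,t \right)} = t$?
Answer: $- \frac{1233331886}{63804951} \approx -19.33$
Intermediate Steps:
$y{\left(H \right)} = -18$ ($y{\left(H \right)} = \left(-3\right) 6 = -18$)
$K{\left(P,l \right)} = - \frac{13}{9} - \frac{P}{9}$ ($K{\left(P,l \right)} = \frac{-13 - P}{9} = - \frac{13}{9} - \frac{P}{9}$)
$A{\left(a \right)} = \frac{2 a}{-75 + a}$
$c{\left(h,U \right)} = - \frac{13}{9} - \frac{h}{9}$
$\frac{L{\left(-12,g{\left(-4,7 \right)} \right)}}{A{\left(-197 \right)}} + \frac{c{\left(61,-213 \right)}}{-35987} = - \frac{28}{2 \left(-197\right) \frac{1}{-75 - 197}} + \frac{- \frac{13}{9} - \frac{61}{9}}{-35987} = - \frac{28}{2 \left(-197\right) \frac{1}{-272}} + \left(- \frac{13}{9} - \frac{61}{9}\right) \left(- \frac{1}{35987}\right) = - \frac{28}{2 \left(-197\right) \left(- \frac{1}{272}\right)} - - \frac{74}{323883} = - \frac{28}{\frac{197}{136}} + \frac{74}{323883} = \left(-28\right) \frac{136}{197} + \frac{74}{323883} = - \frac{3808}{197} + \frac{74}{323883} = - \frac{1233331886}{63804951}$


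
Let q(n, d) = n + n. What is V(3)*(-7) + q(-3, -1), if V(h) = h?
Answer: -27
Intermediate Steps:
q(n, d) = 2*n
V(3)*(-7) + q(-3, -1) = 3*(-7) + 2*(-3) = -21 - 6 = -27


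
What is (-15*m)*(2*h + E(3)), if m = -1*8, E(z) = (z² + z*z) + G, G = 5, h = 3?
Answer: 3480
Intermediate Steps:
E(z) = 5 + 2*z² (E(z) = (z² + z*z) + 5 = (z² + z²) + 5 = 2*z² + 5 = 5 + 2*z²)
m = -8
(-15*m)*(2*h + E(3)) = (-15*(-8))*(2*3 + (5 + 2*3²)) = 120*(6 + (5 + 2*9)) = 120*(6 + (5 + 18)) = 120*(6 + 23) = 120*29 = 3480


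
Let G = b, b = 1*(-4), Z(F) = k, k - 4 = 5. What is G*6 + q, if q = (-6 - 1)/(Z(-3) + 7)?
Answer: -391/16 ≈ -24.438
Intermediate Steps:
k = 9 (k = 4 + 5 = 9)
Z(F) = 9
q = -7/16 (q = (-6 - 1)/(9 + 7) = -7/16 ≈ -0.43750)
b = -4
G = -4
G*6 + q = -4*6 - 7/16 = -24 - 7/16 = -391/16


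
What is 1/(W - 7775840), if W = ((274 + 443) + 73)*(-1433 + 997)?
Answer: -1/8120280 ≈ -1.2315e-7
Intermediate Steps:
W = -344440 (W = (717 + 73)*(-436) = 790*(-436) = -344440)
1/(W - 7775840) = 1/(-344440 - 7775840) = 1/(-8120280) = -1/8120280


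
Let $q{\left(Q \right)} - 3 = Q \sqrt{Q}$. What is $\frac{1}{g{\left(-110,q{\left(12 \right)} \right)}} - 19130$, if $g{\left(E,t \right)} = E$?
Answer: $- \frac{2104301}{110} \approx -19130.0$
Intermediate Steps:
$q{\left(Q \right)} = 3 + Q^{\frac{3}{2}}$ ($q{\left(Q \right)} = 3 + Q \sqrt{Q} = 3 + Q^{\frac{3}{2}}$)
$\frac{1}{g{\left(-110,q{\left(12 \right)} \right)}} - 19130 = \frac{1}{-110} - 19130 = - \frac{1}{110} - 19130 = - \frac{2104301}{110}$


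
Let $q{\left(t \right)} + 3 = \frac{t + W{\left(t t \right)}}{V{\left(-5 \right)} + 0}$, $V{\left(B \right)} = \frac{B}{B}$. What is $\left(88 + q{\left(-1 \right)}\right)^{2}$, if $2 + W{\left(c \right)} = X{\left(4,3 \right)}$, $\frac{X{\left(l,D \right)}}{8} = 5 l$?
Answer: $58564$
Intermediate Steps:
$X{\left(l,D \right)} = 40 l$ ($X{\left(l,D \right)} = 8 \cdot 5 l = 40 l$)
$V{\left(B \right)} = 1$
$W{\left(c \right)} = 158$ ($W{\left(c \right)} = -2 + 40 \cdot 4 = -2 + 160 = 158$)
$q{\left(t \right)} = 155 + t$ ($q{\left(t \right)} = -3 + \frac{t + 158}{1 + 0} = -3 + \frac{158 + t}{1} = -3 + \left(158 + t\right) 1 = -3 + \left(158 + t\right) = 155 + t$)
$\left(88 + q{\left(-1 \right)}\right)^{2} = \left(88 + \left(155 - 1\right)\right)^{2} = \left(88 + 154\right)^{2} = 242^{2} = 58564$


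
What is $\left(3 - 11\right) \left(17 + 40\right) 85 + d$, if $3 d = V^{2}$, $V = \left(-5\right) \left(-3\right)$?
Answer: $-38685$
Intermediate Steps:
$V = 15$
$d = 75$ ($d = \frac{15^{2}}{3} = \frac{1}{3} \cdot 225 = 75$)
$\left(3 - 11\right) \left(17 + 40\right) 85 + d = \left(3 - 11\right) \left(17 + 40\right) 85 + 75 = \left(-8\right) 57 \cdot 85 + 75 = \left(-456\right) 85 + 75 = -38760 + 75 = -38685$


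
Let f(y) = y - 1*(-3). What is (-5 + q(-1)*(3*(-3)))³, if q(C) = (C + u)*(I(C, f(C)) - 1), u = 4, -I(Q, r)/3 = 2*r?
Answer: 41421736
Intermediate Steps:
f(y) = 3 + y (f(y) = y + 3 = 3 + y)
I(Q, r) = -6*r
q(C) = (-19 - 6*C)*(4 + C) (q(C) = (C + 4)*(-6*(3 + C) - 1) = (4 + C)*((-18 - 6*C) - 1) = (4 + C)*(-19 - 6*C) = (-19 - 6*C)*(4 + C))
(-5 + q(-1)*(3*(-3)))³ = (-5 + (-76 - 43*(-1) - 6*(-1)²)*(3*(-3)))³ = (-5 + (-76 + 43 - 6*1)*(-9))³ = (-5 + (-76 + 43 - 6)*(-9))³ = (-5 - 39*(-9))³ = (-5 + 351)³ = 346³ = 41421736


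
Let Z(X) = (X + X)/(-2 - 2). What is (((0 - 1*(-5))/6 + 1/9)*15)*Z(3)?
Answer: -85/4 ≈ -21.250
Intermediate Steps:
Z(X) = -X/2 (Z(X) = (2*X)/(-4) = (2*X)*(-¼) = -X/2)
(((0 - 1*(-5))/6 + 1/9)*15)*Z(3) = (((0 - 1*(-5))/6 + 1/9)*15)*(-½*3) = (((0 + 5)*(⅙) + 1*(⅑))*15)*(-3/2) = ((5*(⅙) + ⅑)*15)*(-3/2) = ((⅚ + ⅑)*15)*(-3/2) = ((17/18)*15)*(-3/2) = (85/6)*(-3/2) = -85/4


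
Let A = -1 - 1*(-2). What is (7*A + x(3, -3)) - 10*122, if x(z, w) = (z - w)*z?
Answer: -1195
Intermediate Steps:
x(z, w) = z*(z - w)
A = 1 (A = -1 + 2 = 1)
(7*A + x(3, -3)) - 10*122 = (7*1 + 3*(3 - 1*(-3))) - 10*122 = (7 + 3*(3 + 3)) - 1220 = (7 + 3*6) - 1220 = (7 + 18) - 1220 = 25 - 1220 = -1195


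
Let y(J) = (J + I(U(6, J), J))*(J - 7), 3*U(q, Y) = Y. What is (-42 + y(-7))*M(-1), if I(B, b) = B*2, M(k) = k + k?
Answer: -728/3 ≈ -242.67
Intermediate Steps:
U(q, Y) = Y/3
M(k) = 2*k
I(B, b) = 2*B
y(J) = 5*J*(-7 + J)/3 (y(J) = (J + 2*(J/3))*(J - 7) = (J + 2*J/3)*(-7 + J) = (5*J/3)*(-7 + J) = 5*J*(-7 + J)/3)
(-42 + y(-7))*M(-1) = (-42 + (5/3)*(-7)*(-7 - 7))*(2*(-1)) = (-42 + (5/3)*(-7)*(-14))*(-2) = (-42 + 490/3)*(-2) = (364/3)*(-2) = -728/3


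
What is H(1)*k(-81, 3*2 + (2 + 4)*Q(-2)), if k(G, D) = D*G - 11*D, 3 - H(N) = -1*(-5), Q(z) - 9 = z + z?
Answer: 6624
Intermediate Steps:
Q(z) = 9 + 2*z (Q(z) = 9 + (z + z) = 9 + 2*z)
H(N) = -2 (H(N) = 3 - (-1)*(-5) = 3 - 1*5 = 3 - 5 = -2)
k(G, D) = -11*D + D*G
H(1)*k(-81, 3*2 + (2 + 4)*Q(-2)) = -2*(3*2 + (2 + 4)*(9 + 2*(-2)))*(-11 - 81) = -2*(6 + 6*(9 - 4))*(-92) = -2*(6 + 6*5)*(-92) = -2*(6 + 30)*(-92) = -72*(-92) = -2*(-3312) = 6624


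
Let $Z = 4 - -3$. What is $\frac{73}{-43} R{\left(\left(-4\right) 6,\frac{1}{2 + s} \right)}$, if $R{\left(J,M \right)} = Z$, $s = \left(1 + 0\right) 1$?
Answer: $- \frac{511}{43} \approx -11.884$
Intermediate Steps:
$s = 1$ ($s = 1 \cdot 1 = 1$)
$Z = 7$ ($Z = 4 + 3 = 7$)
$R{\left(J,M \right)} = 7$
$\frac{73}{-43} R{\left(\left(-4\right) 6,\frac{1}{2 + s} \right)} = \frac{73}{-43} \cdot 7 = 73 \left(- \frac{1}{43}\right) 7 = \left(- \frac{73}{43}\right) 7 = - \frac{511}{43}$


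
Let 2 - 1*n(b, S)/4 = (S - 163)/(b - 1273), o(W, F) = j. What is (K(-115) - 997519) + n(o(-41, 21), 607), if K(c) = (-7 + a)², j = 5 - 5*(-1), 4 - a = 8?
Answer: -419900598/421 ≈ -9.9739e+5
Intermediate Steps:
a = -4 (a = 4 - 1*8 = 4 - 8 = -4)
j = 10 (j = 5 + 5 = 10)
o(W, F) = 10
K(c) = 121 (K(c) = (-7 - 4)² = (-11)² = 121)
n(b, S) = 8 - 4*(-163 + S)/(-1273 + b) (n(b, S) = 8 - 4*(S - 163)/(b - 1273) = 8 - 4*(-163 + S)/(-1273 + b))
(K(-115) - 997519) + n(o(-41, 21), 607) = (121 - 997519) + 4*(-2383 - 1*607 + 2*10)/(-1273 + 10) = -997398 + 4*(-2383 - 607 + 20)/(-1263) = -997398 + 4*(-1/1263)*(-2970) = -997398 + 3960/421 = -419900598/421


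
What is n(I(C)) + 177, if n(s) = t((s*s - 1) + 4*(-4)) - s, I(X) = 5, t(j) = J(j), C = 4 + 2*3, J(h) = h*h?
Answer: 236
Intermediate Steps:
J(h) = h²
C = 10 (C = 4 + 6 = 10)
t(j) = j²
n(s) = (-17 + s²)² - s (n(s) = ((s*s - 1) + 4*(-4))² - s = ((s² - 1) - 16)² - s = ((-1 + s²) - 16)² - s = (-17 + s²)² - s)
n(I(C)) + 177 = ((-17 + 5²)² - 1*5) + 177 = ((-17 + 25)² - 5) + 177 = (8² - 5) + 177 = (64 - 5) + 177 = 59 + 177 = 236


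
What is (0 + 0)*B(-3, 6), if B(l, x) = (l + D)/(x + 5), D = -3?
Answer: 0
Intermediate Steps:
B(l, x) = (-3 + l)/(5 + x) (B(l, x) = (l - 3)/(x + 5) = (-3 + l)/(5 + x))
(0 + 0)*B(-3, 6) = (0 + 0)*((-3 - 3)/(5 + 6)) = 0*(-6/11) = 0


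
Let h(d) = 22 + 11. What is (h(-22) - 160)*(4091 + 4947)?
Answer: -1147826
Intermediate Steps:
h(d) = 33
(h(-22) - 160)*(4091 + 4947) = (33 - 160)*(4091 + 4947) = -127*9038 = -1147826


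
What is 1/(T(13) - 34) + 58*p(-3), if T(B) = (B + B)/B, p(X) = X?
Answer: -5569/32 ≈ -174.03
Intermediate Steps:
T(B) = 2 (T(B) = (2*B)/B = 2)
1/(T(13) - 34) + 58*p(-3) = 1/(2 - 34) + 58*(-3) = 1/(-32) - 174 = -1/32 - 174 = -5569/32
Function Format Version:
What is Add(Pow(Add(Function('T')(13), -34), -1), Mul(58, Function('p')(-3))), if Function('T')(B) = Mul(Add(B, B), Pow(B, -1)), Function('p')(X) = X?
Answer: Rational(-5569, 32) ≈ -174.03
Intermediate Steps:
Function('T')(B) = 2 (Function('T')(B) = Mul(Mul(2, B), Pow(B, -1)) = 2)
Add(Pow(Add(Function('T')(13), -34), -1), Mul(58, Function('p')(-3))) = Add(Pow(Add(2, -34), -1), Mul(58, -3)) = Add(Pow(-32, -1), -174) = Add(Rational(-1, 32), -174) = Rational(-5569, 32)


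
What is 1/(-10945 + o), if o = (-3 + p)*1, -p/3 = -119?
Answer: -1/10591 ≈ -9.4420e-5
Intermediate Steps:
p = 357 (p = -3*(-119) = 357)
o = 354 (o = (-3 + 357)*1 = 354*1 = 354)
1/(-10945 + o) = 1/(-10945 + 354) = 1/(-10591) = -1/10591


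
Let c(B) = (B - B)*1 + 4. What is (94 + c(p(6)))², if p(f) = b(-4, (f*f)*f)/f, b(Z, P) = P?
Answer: 9604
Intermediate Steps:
p(f) = f² (p(f) = ((f*f)*f)/f = (f²*f)/f = f³/f = f²)
c(B) = 4 (c(B) = 0*1 + 4 = 0 + 4 = 4)
(94 + c(p(6)))² = (94 + 4)² = 98² = 9604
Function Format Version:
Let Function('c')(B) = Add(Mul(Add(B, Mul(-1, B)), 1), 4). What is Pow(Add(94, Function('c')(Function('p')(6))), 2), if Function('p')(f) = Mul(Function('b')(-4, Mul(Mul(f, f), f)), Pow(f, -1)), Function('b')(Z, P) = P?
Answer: 9604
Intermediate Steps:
Function('p')(f) = Pow(f, 2) (Function('p')(f) = Mul(Mul(Mul(f, f), f), Pow(f, -1)) = Mul(Mul(Pow(f, 2), f), Pow(f, -1)) = Mul(Pow(f, 3), Pow(f, -1)) = Pow(f, 2))
Function('c')(B) = 4 (Function('c')(B) = Add(Mul(0, 1), 4) = Add(0, 4) = 4)
Pow(Add(94, Function('c')(Function('p')(6))), 2) = Pow(Add(94, 4), 2) = Pow(98, 2) = 9604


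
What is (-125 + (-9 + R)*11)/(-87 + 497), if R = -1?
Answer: -47/82 ≈ -0.57317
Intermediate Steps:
(-125 + (-9 + R)*11)/(-87 + 497) = (-125 + (-9 - 1)*11)/(-87 + 497) = (-125 - 10*11)/410 = (-125 - 110)*(1/410) = -235*1/410 = -47/82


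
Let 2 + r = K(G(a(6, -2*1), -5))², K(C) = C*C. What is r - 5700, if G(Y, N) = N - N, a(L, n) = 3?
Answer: -5702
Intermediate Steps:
G(Y, N) = 0
K(C) = C²
r = -2 (r = -2 + (0²)² = -2 + 0² = -2 + 0 = -2)
r - 5700 = -2 - 5700 = -5702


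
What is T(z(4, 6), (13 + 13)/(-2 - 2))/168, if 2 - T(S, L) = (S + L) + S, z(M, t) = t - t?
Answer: 17/336 ≈ 0.050595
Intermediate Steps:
z(M, t) = 0
T(S, L) = 2 - L - 2*S (T(S, L) = 2 - ((S + L) + S) = 2 - ((L + S) + S) = 2 - (L + 2*S) = 2 + (-L - 2*S) = 2 - L - 2*S)
T(z(4, 6), (13 + 13)/(-2 - 2))/168 = (2 - (13 + 13)/(-2 - 2) - 2*0)/168 = (2 - 26/(-4) + 0)*(1/168) = (2 - 26*(-1)/4 + 0)*(1/168) = (2 - 1*(-13/2) + 0)*(1/168) = (2 + 13/2 + 0)*(1/168) = (17/2)*(1/168) = 17/336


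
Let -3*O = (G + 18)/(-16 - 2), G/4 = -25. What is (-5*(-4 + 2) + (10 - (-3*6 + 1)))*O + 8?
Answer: -1301/27 ≈ -48.185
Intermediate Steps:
G = -100 (G = 4*(-25) = -100)
O = -41/27 (O = -(-100 + 18)/(3*(-16 - 2)) = -(-82)/(3*(-18)) = -(-82)*(-1)/(3*18) = -⅓*41/9 = -41/27 ≈ -1.5185)
(-5*(-4 + 2) + (10 - (-3*6 + 1)))*O + 8 = (-5*(-4 + 2) + (10 - (-3*6 + 1)))*(-41/27) + 8 = (-5*(-2) + (10 - (-18 + 1)))*(-41/27) + 8 = (10 + (10 - 1*(-17)))*(-41/27) + 8 = (10 + (10 + 17))*(-41/27) + 8 = (10 + 27)*(-41/27) + 8 = 37*(-41/27) + 8 = -1517/27 + 8 = -1301/27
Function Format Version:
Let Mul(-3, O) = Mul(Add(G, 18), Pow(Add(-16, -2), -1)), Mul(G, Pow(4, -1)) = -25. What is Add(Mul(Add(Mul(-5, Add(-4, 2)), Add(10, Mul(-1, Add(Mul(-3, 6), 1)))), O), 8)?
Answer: Rational(-1301, 27) ≈ -48.185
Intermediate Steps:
G = -100 (G = Mul(4, -25) = -100)
O = Rational(-41, 27) (O = Mul(Rational(-1, 3), Mul(Add(-100, 18), Pow(Add(-16, -2), -1))) = Mul(Rational(-1, 3), Mul(-82, Pow(-18, -1))) = Mul(Rational(-1, 3), Mul(-82, Rational(-1, 18))) = Mul(Rational(-1, 3), Rational(41, 9)) = Rational(-41, 27) ≈ -1.5185)
Add(Mul(Add(Mul(-5, Add(-4, 2)), Add(10, Mul(-1, Add(Mul(-3, 6), 1)))), O), 8) = Add(Mul(Add(Mul(-5, Add(-4, 2)), Add(10, Mul(-1, Add(Mul(-3, 6), 1)))), Rational(-41, 27)), 8) = Add(Mul(Add(Mul(-5, -2), Add(10, Mul(-1, Add(-18, 1)))), Rational(-41, 27)), 8) = Add(Mul(Add(10, Add(10, Mul(-1, -17))), Rational(-41, 27)), 8) = Add(Mul(Add(10, Add(10, 17)), Rational(-41, 27)), 8) = Add(Mul(Add(10, 27), Rational(-41, 27)), 8) = Add(Mul(37, Rational(-41, 27)), 8) = Add(Rational(-1517, 27), 8) = Rational(-1301, 27)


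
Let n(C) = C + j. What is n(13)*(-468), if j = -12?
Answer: -468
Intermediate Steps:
n(C) = -12 + C (n(C) = C - 12 = -12 + C)
n(13)*(-468) = (-12 + 13)*(-468) = 1*(-468) = -468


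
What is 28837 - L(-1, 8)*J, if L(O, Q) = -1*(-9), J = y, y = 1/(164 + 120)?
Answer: 8189699/284 ≈ 28837.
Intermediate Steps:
y = 1/284 ≈ 0.0035211
J = 1/284 ≈ 0.0035211
L(O, Q) = 9
28837 - L(-1, 8)*J = 28837 - 9/284 = 8189699/284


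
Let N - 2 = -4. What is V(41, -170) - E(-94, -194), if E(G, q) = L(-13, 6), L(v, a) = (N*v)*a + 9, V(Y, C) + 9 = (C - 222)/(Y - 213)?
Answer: -7384/43 ≈ -171.72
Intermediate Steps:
N = -2 (N = 2 - 4 = -2)
V(Y, C) = -9 + (-222 + C)/(-213 + Y) (V(Y, C) = -9 + (C - 222)/(Y - 213) = -9 + (-222 + C)/(-213 + Y))
L(v, a) = 9 - 2*a*v (L(v, a) = (-2*v)*a + 9 = -2*a*v + 9 = 9 - 2*a*v)
E(G, q) = 165 (E(G, q) = 9 - 2*6*(-13) = 9 + 156 = 165)
V(41, -170) - E(-94, -194) = (1695 - 170 - 9*41)/(-213 + 41) - 1*165 = (1695 - 170 - 369)/(-172) - 165 = -1/172*1156 - 165 = -289/43 - 165 = -7384/43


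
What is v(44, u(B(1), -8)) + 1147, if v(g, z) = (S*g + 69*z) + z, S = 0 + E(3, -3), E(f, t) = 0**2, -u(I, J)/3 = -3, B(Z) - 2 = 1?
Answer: 1777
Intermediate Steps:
B(Z) = 3 (B(Z) = 2 + 1 = 3)
u(I, J) = 9 (u(I, J) = -3*(-3) = 9)
E(f, t) = 0
S = 0 (S = 0 + 0 = 0)
v(g, z) = 70*z (v(g, z) = (0*g + 69*z) + z = (0 + 69*z) + z = 69*z + z = 70*z)
v(44, u(B(1), -8)) + 1147 = 70*9 + 1147 = 630 + 1147 = 1777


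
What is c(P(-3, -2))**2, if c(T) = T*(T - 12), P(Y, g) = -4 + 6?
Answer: 400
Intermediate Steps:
P(Y, g) = 2
c(T) = T*(-12 + T)
c(P(-3, -2))**2 = (2*(-12 + 2))**2 = (2*(-10))**2 = (-20)**2 = 400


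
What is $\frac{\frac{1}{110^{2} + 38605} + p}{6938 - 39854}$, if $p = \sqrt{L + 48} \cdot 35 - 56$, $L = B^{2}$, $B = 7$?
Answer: $\frac{946493}{556335260} - \frac{35 \sqrt{97}}{32916} \approx -0.0087711$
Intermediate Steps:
$L = 49$ ($L = 7^{2} = 49$)
$p = -56 + 35 \sqrt{97}$ ($p = \sqrt{49 + 48} \cdot 35 - 56 = \sqrt{97} \cdot 35 - 56 = 35 \sqrt{97} - 56 = -56 + 35 \sqrt{97} \approx 288.71$)
$\frac{\frac{1}{110^{2} + 38605} + p}{6938 - 39854} = \frac{\frac{1}{110^{2} + 38605} - \left(56 - 35 \sqrt{97}\right)}{6938 - 39854} = \frac{\frac{1}{12100 + 38605} - \left(56 - 35 \sqrt{97}\right)}{-32916} = \left(\frac{1}{50705} - \left(56 - 35 \sqrt{97}\right)\right) \left(- \frac{1}{32916}\right) = \left(- \frac{2839479}{50705} + 35 \sqrt{97}\right) \left(- \frac{1}{32916}\right) = \frac{946493}{556335260} - \frac{35 \sqrt{97}}{32916}$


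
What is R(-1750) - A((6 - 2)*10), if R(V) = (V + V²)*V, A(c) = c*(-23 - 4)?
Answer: -5356311420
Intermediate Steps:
A(c) = -27*c (A(c) = c*(-27) = -27*c)
R(V) = V*(V + V²)
R(-1750) - A((6 - 2)*10) = (-1750)²*(1 - 1750) - (-27)*(6 - 2)*10 = 3062500*(-1749) - (-27)*4*10 = -5356312500 - (-27)*40 = -5356312500 - 1*(-1080) = -5356312500 + 1080 = -5356311420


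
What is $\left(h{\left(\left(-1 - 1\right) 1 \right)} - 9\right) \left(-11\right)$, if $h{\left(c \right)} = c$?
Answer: $121$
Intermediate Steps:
$\left(h{\left(\left(-1 - 1\right) 1 \right)} - 9\right) \left(-11\right) = \left(\left(-1 - 1\right) 1 - 9\right) \left(-11\right) = \left(\left(-2\right) 1 - 9\right) \left(-11\right) = \left(-2 - 9\right) \left(-11\right) = \left(-11\right) \left(-11\right) = 121$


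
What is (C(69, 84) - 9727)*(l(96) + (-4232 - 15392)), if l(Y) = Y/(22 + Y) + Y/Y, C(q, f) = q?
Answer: 11181153522/59 ≈ 1.8951e+8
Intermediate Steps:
l(Y) = 1 + Y/(22 + Y) (l(Y) = Y/(22 + Y) + 1 = 1 + Y/(22 + Y))
(C(69, 84) - 9727)*(l(96) + (-4232 - 15392)) = (69 - 9727)*(2*(11 + 96)/(22 + 96) + (-4232 - 15392)) = -9658*(2*107/118 - 19624) = -9658*(2*(1/118)*107 - 19624) = -9658*(107/59 - 19624) = -9658*(-1157709/59) = 11181153522/59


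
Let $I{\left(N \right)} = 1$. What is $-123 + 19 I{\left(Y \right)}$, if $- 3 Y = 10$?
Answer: $-104$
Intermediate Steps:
$Y = - \frac{10}{3}$ ($Y = \left(- \frac{1}{3}\right) 10 = - \frac{10}{3} \approx -3.3333$)
$-123 + 19 I{\left(Y \right)} = -123 + 19 \cdot 1 = -123 + 19 = -104$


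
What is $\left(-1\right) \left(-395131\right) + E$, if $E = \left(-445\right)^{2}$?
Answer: $593156$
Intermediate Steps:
$E = 198025$
$\left(-1\right) \left(-395131\right) + E = \left(-1\right) \left(-395131\right) + 198025 = 395131 + 198025 = 593156$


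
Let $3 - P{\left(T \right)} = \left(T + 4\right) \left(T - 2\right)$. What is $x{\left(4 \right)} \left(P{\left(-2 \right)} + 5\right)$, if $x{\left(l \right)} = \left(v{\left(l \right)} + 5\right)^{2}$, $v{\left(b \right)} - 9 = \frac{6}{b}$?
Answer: $3844$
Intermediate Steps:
$v{\left(b \right)} = 9 + \frac{6}{b}$
$x{\left(l \right)} = \left(14 + \frac{6}{l}\right)^{2}$ ($x{\left(l \right)} = \left(\left(9 + \frac{6}{l}\right) + 5\right)^{2} = \left(14 + \frac{6}{l}\right)^{2}$)
$P{\left(T \right)} = 3 - \left(-2 + T\right) \left(4 + T\right)$ ($P{\left(T \right)} = 3 - \left(T + 4\right) \left(T - 2\right) = 3 - \left(4 + T\right) \left(-2 + T\right) = 3 - \left(-2 + T\right) \left(4 + T\right)$)
$x{\left(4 \right)} \left(P{\left(-2 \right)} + 5\right) = \frac{4 \left(3 + 7 \cdot 4\right)^{2}}{16} \left(\left(11 - \left(-2\right)^{2} - -4\right) + 5\right) = 4 \cdot \frac{1}{16} \left(3 + 28\right)^{2} \left(\left(11 - 4 + 4\right) + 5\right) = 4 \cdot \frac{1}{16} \cdot 31^{2} \left(\left(11 - 4 + 4\right) + 5\right) = 4 \cdot \frac{1}{16} \cdot 961 \left(11 + 5\right) = \frac{961}{4} \cdot 16 = 3844$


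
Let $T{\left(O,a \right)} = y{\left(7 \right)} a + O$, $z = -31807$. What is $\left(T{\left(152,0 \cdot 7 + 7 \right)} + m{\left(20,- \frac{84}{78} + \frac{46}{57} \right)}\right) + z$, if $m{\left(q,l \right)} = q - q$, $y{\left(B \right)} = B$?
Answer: $-31606$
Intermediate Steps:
$m{\left(q,l \right)} = 0$
$T{\left(O,a \right)} = O + 7 a$ ($T{\left(O,a \right)} = 7 a + O = O + 7 a$)
$\left(T{\left(152,0 \cdot 7 + 7 \right)} + m{\left(20,- \frac{84}{78} + \frac{46}{57} \right)}\right) + z = \left(\left(152 + 7 \left(0 \cdot 7 + 7\right)\right) + 0\right) - 31807 = \left(\left(152 + 7 \left(0 + 7\right)\right) + 0\right) - 31807 = \left(\left(152 + 7 \cdot 7\right) + 0\right) - 31807 = \left(\left(152 + 49\right) + 0\right) - 31807 = \left(201 + 0\right) - 31807 = 201 - 31807 = -31606$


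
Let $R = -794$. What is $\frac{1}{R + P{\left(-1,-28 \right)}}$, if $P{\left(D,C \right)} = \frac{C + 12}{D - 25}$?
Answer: $- \frac{13}{10314} \approx -0.0012604$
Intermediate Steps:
$P{\left(D,C \right)} = \frac{12 + C}{-25 + D}$
$\frac{1}{R + P{\left(-1,-28 \right)}} = \frac{1}{-794 + \frac{12 - 28}{-25 - 1}} = \frac{1}{-794 + \frac{1}{-26} \left(-16\right)} = \frac{1}{-794 - - \frac{8}{13}} = \frac{1}{-794 + \frac{8}{13}} = \frac{1}{- \frac{10314}{13}} = - \frac{13}{10314}$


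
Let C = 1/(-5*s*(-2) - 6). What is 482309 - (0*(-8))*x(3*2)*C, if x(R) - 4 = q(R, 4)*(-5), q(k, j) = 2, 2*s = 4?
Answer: 482309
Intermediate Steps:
s = 2 (s = (1/2)*4 = 2)
x(R) = -6 (x(R) = 4 + 2*(-5) = 4 - 10 = -6)
C = 1/14 (C = 1/(-5*2*(-2) - 6) = 1/(-10*(-2) - 6) = 1/(20 - 6) = 1/14 ≈ 0.071429)
482309 - (0*(-8))*x(3*2)*C = 482309 - (0*(-8))*(-6)/14 = 482309 - 0*(-6)/14 = 482309 - 0/14 = 482309 - 1*0 = 482309 + 0 = 482309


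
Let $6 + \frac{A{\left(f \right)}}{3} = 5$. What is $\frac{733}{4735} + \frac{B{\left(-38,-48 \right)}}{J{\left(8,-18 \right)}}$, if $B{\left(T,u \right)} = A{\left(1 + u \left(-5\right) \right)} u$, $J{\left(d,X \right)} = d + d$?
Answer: $\frac{43348}{4735} \approx 9.1548$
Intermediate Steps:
$A{\left(f \right)} = -3$ ($A{\left(f \right)} = -18 + 3 \cdot 5 = -18 + 15 = -3$)
$J{\left(d,X \right)} = 2 d$
$B{\left(T,u \right)} = - 3 u$
$\frac{733}{4735} + \frac{B{\left(-38,-48 \right)}}{J{\left(8,-18 \right)}} = \frac{733}{4735} + \frac{\left(-3\right) \left(-48\right)}{2 \cdot 8} = 733 \cdot \frac{1}{4735} + \frac{144}{16} = \frac{733}{4735} + 144 \cdot \frac{1}{16} = \frac{733}{4735} + 9 = \frac{43348}{4735}$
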